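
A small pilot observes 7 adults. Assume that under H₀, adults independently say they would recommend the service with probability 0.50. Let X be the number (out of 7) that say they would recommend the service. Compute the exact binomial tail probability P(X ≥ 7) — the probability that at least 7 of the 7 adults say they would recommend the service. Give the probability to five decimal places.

P = 0.00781

X ~ Binomial(n=7, p=0.50).
P(X ≥ 7) = C(7,7)·0.50^7·0.50^0.
= 0.007812 = 0.00781.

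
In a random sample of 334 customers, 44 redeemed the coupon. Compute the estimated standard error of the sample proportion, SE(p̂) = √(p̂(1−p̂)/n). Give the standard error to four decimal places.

p̂ = 44/334 = 0.13174.
p̂(1−p̂) = 0.114385.
Dividing by n and taking the root: √0.000342470 = 0.0185.

SE = 0.0185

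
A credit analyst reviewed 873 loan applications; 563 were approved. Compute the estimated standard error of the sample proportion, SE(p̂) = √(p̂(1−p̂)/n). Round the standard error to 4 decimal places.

p̂ = 563/873 = 0.64490.
p̂(1−p̂) = 0.229004.
SE = √(0.229004/873) = 0.0162.

SE = 0.0162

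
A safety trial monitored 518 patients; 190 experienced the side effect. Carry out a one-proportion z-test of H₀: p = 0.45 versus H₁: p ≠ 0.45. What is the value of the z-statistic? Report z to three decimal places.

z = -3.806

p̂ = 190/518 = 0.36680.
Null standard error: √(0.45·0.55/518) = √0.000477799 = 0.021859.
z = (p̂ − p₀)/SE = (0.36680 − 0.45)/0.021859 = -3.806.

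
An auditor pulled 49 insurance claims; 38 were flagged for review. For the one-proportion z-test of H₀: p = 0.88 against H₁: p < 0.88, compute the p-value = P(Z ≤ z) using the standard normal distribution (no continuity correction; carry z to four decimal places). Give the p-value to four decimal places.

p̂ = 38/49 = 0.77551.
SE₀ = √(0.88·0.12/49) = 0.046423.
z = (p̂ − p₀)/SE = (38/49 − 0.88)/0.046423 ≈ -2.2508.
From the standard normal, P(Z ≤ z) = 0.0122.

p-value = 0.0122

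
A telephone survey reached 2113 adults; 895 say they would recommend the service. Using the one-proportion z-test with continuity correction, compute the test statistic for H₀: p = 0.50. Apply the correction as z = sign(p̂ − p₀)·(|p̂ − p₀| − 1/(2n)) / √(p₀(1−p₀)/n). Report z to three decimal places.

z = -7.005

With x = 895 successes in n = 2113, p̂ = 0.42357. p̂ − p₀ = -0.076432.
Continuity correction 1/(2n) = 1/4226 = 0.000237.
Corrected numerator: |-0.076432| − 0.000237 = 0.076195.
Under H₀, SE = √(p₀(1−p₀)/n) = √(0.50·0.50/2113) = √0.000118315 = 0.010877.
z = −0.076195/0.010877 = -7.005.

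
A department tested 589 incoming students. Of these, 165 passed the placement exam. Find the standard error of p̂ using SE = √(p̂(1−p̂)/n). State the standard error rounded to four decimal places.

SE = 0.0185

Sample proportion p̂ = 165/589 = 0.28014.
p̂(1−p̂) = 0.28014·0.71986 = 0.201662.
SE = √(0.201662/589) = 0.0185.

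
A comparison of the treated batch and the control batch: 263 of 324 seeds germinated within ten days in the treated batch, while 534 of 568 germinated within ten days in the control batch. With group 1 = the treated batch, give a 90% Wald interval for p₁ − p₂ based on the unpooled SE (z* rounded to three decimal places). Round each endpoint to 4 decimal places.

p̂₁ = 263/324 = 0.81173, p̂₂ = 534/568 = 0.94014; p̂₁ − p̂₂ = -0.12841.
Unpooled SE = √(p̂₁(1−p̂₁)/n₁ + p̂₂(1−p̂₂)/n₂) = √(0.000471683 + 0.000099078) = 0.023891.
The 90% critical value is z* = 1.645. Margin of error = 0.03930.
Interval: -0.12841 ± 0.03930 → (-0.1677, -0.0891).

(-0.1677, -0.0891)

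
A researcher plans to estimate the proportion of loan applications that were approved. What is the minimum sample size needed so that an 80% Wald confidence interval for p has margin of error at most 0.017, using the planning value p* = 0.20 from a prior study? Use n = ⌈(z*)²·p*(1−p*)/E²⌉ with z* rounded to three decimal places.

n = 910

For 80% confidence, z* = 1.282.
p*(1−p*) = 0.20·0.80 = 0.1600.
Required n before rounding: 1.643524 × 0.1600 / 0.017² = 909.909.
Rounding up, n = 910.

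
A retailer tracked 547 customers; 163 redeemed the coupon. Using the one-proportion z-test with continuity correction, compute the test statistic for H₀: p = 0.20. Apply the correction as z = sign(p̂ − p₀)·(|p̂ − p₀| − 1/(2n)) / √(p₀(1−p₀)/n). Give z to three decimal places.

z = 5.676

The sample proportion is 163/547 = 0.29799. p̂ − p₀ = 0.097989.
Continuity correction 1/(2n) = 1/1094 = 0.000914.
Corrected numerator: |0.097989| − 0.000914 = 0.097075.
Null standard error: √(0.20·0.80/547) = √0.000292505 = 0.017103.
z = (+)0.097075/0.017103 = 5.676.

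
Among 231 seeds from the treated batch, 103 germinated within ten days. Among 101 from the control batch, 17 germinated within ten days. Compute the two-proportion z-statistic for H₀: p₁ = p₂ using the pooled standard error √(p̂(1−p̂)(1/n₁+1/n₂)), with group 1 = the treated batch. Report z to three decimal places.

z = 4.843

p̂₁ = 103/231 = 0.44589, p̂₂ = 17/101 = 0.16832.
Pooling: p̂ = 120/332 = 0.36145.
Pooled SE = √[0.2308027·0.01422999] ≈ 0.057309.
z = 0.27757/0.057309 = 4.843.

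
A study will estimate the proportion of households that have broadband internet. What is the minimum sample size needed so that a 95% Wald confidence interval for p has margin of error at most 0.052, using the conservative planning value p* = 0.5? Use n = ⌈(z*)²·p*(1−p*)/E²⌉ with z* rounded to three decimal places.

z* = 1.960 at the 95% level.
p*(1−p*) = 0.2500.
(z*)²·p*(1−p*)/E² = 3.841600·0.2500/0.002704 = 355.178.
Rounding up, n = 356.

n = 356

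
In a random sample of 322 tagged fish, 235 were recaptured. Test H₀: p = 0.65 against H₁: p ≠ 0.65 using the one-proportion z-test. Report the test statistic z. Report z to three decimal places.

z = 3.003

The sample proportion is 235/322 = 0.72981.
Under H₀, SE = √(p₀(1−p₀)/n) = √(0.65·0.35/322) = √0.000706522 = 0.026580.
z = (p̂ − p₀)/SE = (0.72981 − 0.65)/0.026580 = 3.003.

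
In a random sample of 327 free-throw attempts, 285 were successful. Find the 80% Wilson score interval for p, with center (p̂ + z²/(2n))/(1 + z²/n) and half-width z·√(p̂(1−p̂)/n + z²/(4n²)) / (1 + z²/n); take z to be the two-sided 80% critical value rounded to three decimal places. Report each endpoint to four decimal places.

(0.8460, 0.8934)

p̂ = 285/327 = 0.87156; z = 1.282, so z² = 1.643524.
Denominator 1 + z²/n = 1 + 1.643524/327 = 1.005026.
Center = (0.87156 + 0.002513)/1.005026 = 0.86970.
Radicand: p̂(1−p̂)/n + z²/(4n²) = 0.000342335 + 0.000003843 = 0.000346178.
Half-width = 1.282·√0.000346178/1.005026 = 0.02373.
Interval: 0.86970 ± 0.02373 → (0.8460, 0.8934).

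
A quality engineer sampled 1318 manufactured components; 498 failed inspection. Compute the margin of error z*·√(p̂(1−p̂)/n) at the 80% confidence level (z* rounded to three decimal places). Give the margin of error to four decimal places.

ME = 0.0171

The sample proportion is 498/1318 = 0.37785.
SE = √(p̂(1−p̂)/n) = √(0.235078/1318) = 0.013355.
z* = 1.282 at the 80% level.
Margin of error = z*·SE = 1.282 × 0.013355 = 0.0171.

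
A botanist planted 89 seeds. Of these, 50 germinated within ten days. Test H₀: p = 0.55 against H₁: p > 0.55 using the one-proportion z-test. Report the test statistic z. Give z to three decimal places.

z = 0.224

p̂ = 50/89 = 0.56180.
SE₀ = √(0.55·0.45/89) = 0.052734.
z = (0.56180 − 0.55)/0.052734 = 0.01180/0.052734 = 0.224.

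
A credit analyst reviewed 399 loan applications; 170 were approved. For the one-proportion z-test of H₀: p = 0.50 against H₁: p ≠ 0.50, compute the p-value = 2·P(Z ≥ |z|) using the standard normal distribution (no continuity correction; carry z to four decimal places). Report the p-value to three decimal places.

p-value = 0.003

With x = 170 successes in n = 399, p̂ = 0.42607.
SE₀ = √(0.50·0.50/399) = 0.025031.
z = (p̂ − p₀)/SE = (170/399 − 0.50)/0.025031 ≈ -2.9537.
p-value = 2·P(Z ≥ |z|) with z = -2.9537 → 0.003.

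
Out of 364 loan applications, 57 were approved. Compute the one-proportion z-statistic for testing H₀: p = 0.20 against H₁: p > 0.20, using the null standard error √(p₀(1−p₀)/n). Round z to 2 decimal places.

z = -2.07

Sample proportion p̂ = 57/364 = 0.15659.
Under H₀, SE = √(p₀(1−p₀)/n) = √(0.20·0.80/364) = √0.000439560 = 0.020966.
z = (p̂ − p₀)/SE = (0.15659 − 0.20)/0.020966 = -2.07.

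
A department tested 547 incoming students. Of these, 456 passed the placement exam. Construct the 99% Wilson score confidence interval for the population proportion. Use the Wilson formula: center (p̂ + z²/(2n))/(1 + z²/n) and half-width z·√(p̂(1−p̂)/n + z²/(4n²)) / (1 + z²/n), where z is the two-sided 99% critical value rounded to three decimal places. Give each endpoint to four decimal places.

Here p̂ = 456/547 = 0.83364 and z = 2.576 (z² = 6.635776).
1 + z²/n = 1.012131.
Center = (0.83364 + 0.006066)/1.012131 = 0.82964.
Radicand: p̂(1−p̂)/n + z²/(4n²) = 0.000253539 + 0.000005544 = 0.000259083.
Half-width = 2.576·√0.000259083/1.012131 = 0.04097.
CI: 0.82964 ± 0.04097 = (0.7887, 0.8706).

(0.7887, 0.8706)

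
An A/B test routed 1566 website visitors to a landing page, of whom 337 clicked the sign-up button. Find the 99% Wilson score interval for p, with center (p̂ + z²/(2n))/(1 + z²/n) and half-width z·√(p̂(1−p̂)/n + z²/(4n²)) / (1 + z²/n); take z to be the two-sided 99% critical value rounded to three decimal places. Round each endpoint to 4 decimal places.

Here p̂ = 337/1566 = 0.21520 and z = 2.576 (z² = 6.635776).
Denominator 1 + z²/n = 1 + 6.635776/1566 = 1.004237.
Adjusted center: (0.21520 + z²/(2n))/1.004237 = 0.21640.
Radicand: p̂(1−p̂)/n + z²/(4n²) = 0.000107847 + 0.000000676 = 0.000108523.
Half-width = z·√(radicand)/denom = 2.576·0.010417/1.004237 = 0.02672.
So the interval runs from 0.1897 to 0.2431.

(0.1897, 0.2431)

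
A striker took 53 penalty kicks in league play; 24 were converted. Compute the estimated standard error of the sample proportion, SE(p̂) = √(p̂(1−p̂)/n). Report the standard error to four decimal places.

With x = 24 successes in n = 53, p̂ = 0.45283.
p̂(1−p̂) = 0.247775.
SE = √(0.247775/53) = √0.004675000 = 0.0684.

SE = 0.0684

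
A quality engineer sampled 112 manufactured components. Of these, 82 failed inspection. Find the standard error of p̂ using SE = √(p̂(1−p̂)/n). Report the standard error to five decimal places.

SE = 0.04184

The sample proportion is 82/112 = 0.73214.
p̂(1−p̂) = 0.196111.
Dividing by n and taking the root: √0.001750991 = 0.04184.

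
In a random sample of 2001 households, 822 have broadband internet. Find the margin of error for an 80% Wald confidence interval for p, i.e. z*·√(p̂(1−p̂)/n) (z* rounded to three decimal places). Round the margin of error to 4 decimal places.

ME = 0.0141

With x = 822 successes in n = 2001, p̂ = 0.41079.
Standard error of p̂: √(0.242042/2001) = √0.000120961 = 0.010998.
The 80% critical value is z* = 1.282.
Margin of error = z*·SE = 1.282 × 0.010998 = 0.0141.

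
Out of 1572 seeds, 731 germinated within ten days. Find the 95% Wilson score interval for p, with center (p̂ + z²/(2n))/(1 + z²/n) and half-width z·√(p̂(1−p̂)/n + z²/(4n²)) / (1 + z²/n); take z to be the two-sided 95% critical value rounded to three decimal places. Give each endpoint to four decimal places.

(0.4405, 0.4897)

Here p̂ = 731/1572 = 0.46501 and z = 1.960 (z² = 3.841600).
Denominator 1 + z²/n = 1 + 3.841600/1572 = 1.002444.
Adjusted center: (0.46501 + z²/(2n))/1.002444 = 0.46510.
Radicand: p̂(1−p̂)/n + z²/(4n²) = 0.000158254 + 0.000000389 = 0.000158643.
Half-width = 1.960·√0.000158643/1.002444 = 0.02463.
CI: 0.46510 ± 0.02463 = (0.4405, 0.4897).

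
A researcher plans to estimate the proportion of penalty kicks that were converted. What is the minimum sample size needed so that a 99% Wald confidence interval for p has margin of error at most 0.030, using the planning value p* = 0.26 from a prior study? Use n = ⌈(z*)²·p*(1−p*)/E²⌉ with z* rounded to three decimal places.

n = 1419

For 99% confidence, z* = 2.576.
p*(1−p*) = 0.26·0.74 = 0.1924.
(z*)²·p*(1−p*)/E² = 6.635776·0.1924/0.000900 = 1418.581.
Rounding up, n = 1419.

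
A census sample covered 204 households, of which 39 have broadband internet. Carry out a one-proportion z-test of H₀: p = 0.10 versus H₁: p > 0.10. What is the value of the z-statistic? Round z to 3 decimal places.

z = 4.341

With x = 39 successes in n = 204, p̂ = 0.19118.
SE₀ = √(0.10·0.90/204) = 0.021004.
Test statistic: z = 0.09118/0.021004 = 4.341.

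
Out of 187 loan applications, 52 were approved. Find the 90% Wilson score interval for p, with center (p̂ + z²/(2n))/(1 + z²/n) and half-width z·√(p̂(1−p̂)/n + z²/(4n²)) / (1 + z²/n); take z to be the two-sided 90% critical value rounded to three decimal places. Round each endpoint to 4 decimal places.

(0.2276, 0.3348)

Here p̂ = 52/187 = 0.27807 and z = 1.645 (z² = 2.706025).
1 + z²/n = 1.014471.
Center = (0.27807 + 0.007235)/1.014471 = 0.28124.
Radicand: p̂(1−p̂)/n + z²/(4n²) = 0.001073525 + 0.000019346 = 0.001092871.
Half-width = z·√(radicand)/denom = 1.645·0.033059/1.014471 = 0.05361.
Interval: 0.28124 ± 0.05361 → (0.2276, 0.3348).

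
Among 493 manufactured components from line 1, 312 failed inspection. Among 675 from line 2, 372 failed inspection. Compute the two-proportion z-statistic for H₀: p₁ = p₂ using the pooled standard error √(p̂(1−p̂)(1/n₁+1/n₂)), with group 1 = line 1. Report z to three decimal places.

p̂₁ = 312/493 = 0.63286, p̂₂ = 372/675 = 0.55111.
Pooling: p̂ = 684/1168 = 0.58562.
Pooled SE = √[0.2426698·0.00350988] ≈ 0.029185.
z = 0.08175/0.029185 = 2.801.

z = 2.801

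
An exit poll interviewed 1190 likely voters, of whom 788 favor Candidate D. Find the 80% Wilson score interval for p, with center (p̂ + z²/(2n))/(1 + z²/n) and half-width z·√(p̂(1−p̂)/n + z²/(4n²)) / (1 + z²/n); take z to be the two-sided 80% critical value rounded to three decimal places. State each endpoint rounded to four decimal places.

Here p̂ = 788/1190 = 0.66218 and z = 1.282 (z² = 1.643524).
1 + z²/n = 1.001381.
Adjusted center: (0.66218 + z²/(2n))/1.001381 = 0.66196.
Radicand: p̂(1−p̂)/n + z²/(4n²) = 0.000187980 + 0.000000290 = 0.000188270.
Half-width = 1.282·√0.000188270/1.001381 = 0.01757.
So the interval runs from 0.6444 to 0.6795.

(0.6444, 0.6795)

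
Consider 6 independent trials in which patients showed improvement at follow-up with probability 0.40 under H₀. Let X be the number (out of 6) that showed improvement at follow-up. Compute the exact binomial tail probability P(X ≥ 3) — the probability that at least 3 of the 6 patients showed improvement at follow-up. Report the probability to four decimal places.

X is binomial with n = 6 and p = 0.40.
P(X ≥ 3) = C(6,3)·0.40^3·0.60^3 + C(6,4)·0.40^4·0.60^2 + C(6,5)·0.40^5·0.60^1 + C(6,6)·0.40^6·0.60^0.
= 0.276480 + 0.138240 + 0.036864 + 0.004096 = 0.4557.

P = 0.4557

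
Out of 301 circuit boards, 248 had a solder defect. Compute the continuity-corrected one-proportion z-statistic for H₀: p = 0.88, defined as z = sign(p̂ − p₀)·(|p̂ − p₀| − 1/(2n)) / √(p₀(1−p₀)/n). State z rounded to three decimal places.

With x = 248 successes in n = 301, p̂ = 0.82392. p̂ − p₀ = -0.056080.
Continuity correction 1/(2n) = 1/602 = 0.001661.
Corrected numerator: |-0.056080| − 0.001661 = 0.054419.
Under H₀, SE = √(p₀(1−p₀)/n) = √(0.88·0.12/301) = √0.000350831 = 0.018730.
z = (−)0.054419/0.018730 = -2.905.

z = -2.905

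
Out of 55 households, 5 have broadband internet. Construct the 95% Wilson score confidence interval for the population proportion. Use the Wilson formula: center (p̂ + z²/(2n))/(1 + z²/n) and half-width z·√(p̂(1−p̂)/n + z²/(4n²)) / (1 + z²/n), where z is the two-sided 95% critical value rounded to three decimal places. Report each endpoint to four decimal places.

Here p̂ = 5/55 = 0.09091 and z = 1.960 (z² = 3.841600).
Denominator 1 + z²/n = 1 + 3.841600/55 = 1.069847.
Adjusted center: (0.09091 + z²/(2n))/1.069847 = 0.11762.
Radicand: p̂(1−p̂)/n + z²/(4n²) = 0.001502630 + 0.000317488 = 0.001820118.
Half-width = z·√(radicand)/denom = 1.960·0.042663/1.069847 = 0.07816.
So the interval runs from 0.0395 to 0.1958.

(0.0395, 0.1958)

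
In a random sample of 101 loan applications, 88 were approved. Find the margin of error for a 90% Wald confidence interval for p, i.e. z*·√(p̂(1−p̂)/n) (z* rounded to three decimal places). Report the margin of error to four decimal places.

ME = 0.0548

The sample proportion is 88/101 = 0.87129.
Standard error of p̂: √(0.112146/101) = √0.001110355 = 0.033322.
The 90% critical value is z* = 1.645.
Margin of error = z*·SE = 1.645 × 0.033322 = 0.0548.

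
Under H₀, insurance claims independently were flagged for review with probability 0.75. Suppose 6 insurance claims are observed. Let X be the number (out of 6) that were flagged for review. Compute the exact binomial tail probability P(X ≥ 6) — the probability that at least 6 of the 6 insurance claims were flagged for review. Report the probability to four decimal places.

X ~ Binomial(n=6, p=0.75).
P(X ≥ 6) = C(6,6)·0.75^6·0.25^0.
= 0.177979 = 0.1780.

P = 0.1780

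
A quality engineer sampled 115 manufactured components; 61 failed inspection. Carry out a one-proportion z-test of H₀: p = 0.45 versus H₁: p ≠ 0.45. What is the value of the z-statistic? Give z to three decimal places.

z = 1.734

With x = 61 successes in n = 115, p̂ = 0.53043.
Null standard error: √(0.45·0.55/115) = √0.002152174 = 0.046392.
z = (0.53043 − 0.45)/0.046392 = 0.08043/0.046392 = 1.734.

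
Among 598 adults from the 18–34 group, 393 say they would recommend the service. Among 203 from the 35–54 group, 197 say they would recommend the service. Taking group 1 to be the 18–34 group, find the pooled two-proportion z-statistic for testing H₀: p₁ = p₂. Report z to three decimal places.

p̂₁ = 393/598 = 0.65719, p̂₂ = 197/203 = 0.97044.
Pooled p̂ = (393+197)/(598+203) = 590/801 = 0.73658.
SE = √[p̂(1−p̂)(1/n₁+1/n₂)] = √[0.73658·0.26342·(1/598+1/203)] ≈ 0.035781.
z = -0.31325/0.035781 = -8.755.

z = -8.755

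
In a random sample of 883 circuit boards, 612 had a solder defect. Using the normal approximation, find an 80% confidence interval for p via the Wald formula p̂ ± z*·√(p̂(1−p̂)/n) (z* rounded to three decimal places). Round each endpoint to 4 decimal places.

(0.6732, 0.7130)

Sample proportion p̂ = 612/883 = 0.69309.
SE = √(p̂(1−p̂)/n) = √(0.212716/883) = 0.015521.
z* = 1.282 at the 80% level.
Margin = 1.282·0.015521 = 0.01990.
So the interval runs from 0.6732 to 0.7130.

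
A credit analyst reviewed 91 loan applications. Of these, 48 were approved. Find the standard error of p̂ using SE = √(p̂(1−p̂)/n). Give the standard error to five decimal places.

SE = 0.05234

The sample proportion is 48/91 = 0.52747.
p̂(1−p̂) = 0.52747·0.47253 = 0.249245.
SE = √(0.249245/91) = √0.002738956 = 0.05234.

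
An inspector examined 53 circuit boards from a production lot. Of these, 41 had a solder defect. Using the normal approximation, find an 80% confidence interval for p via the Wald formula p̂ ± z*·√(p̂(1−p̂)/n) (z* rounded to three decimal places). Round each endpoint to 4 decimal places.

(0.6999, 0.8473)

p̂ = 41/53 = 0.77358.
Standard error of p̂: √(0.175151/53) = √0.003304741 = 0.057487.
z* = 1.282 at the 80% level.
Margin = 1.282·0.057487 = 0.07370.
Interval: 0.77358 ± 0.07370 → (0.6999, 0.8473).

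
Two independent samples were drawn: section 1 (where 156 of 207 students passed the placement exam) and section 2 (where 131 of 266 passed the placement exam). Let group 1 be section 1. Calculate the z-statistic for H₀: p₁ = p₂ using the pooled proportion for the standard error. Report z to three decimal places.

Sample proportions: p̂₁ = 156/207 = 0.75362 and p̂₂ = 131/266 = 0.49248.
Pooled p̂ = (156+131)/(207+266) = 287/473 = 0.60677.
Pooled SE = √[0.2386012·0.00859032] ≈ 0.045273.
z = (p̂₁ − p̂₂)/SE = (0.75362 − 0.49248)/0.045273 = 0.26114/0.045273 = 5.768.

z = 5.768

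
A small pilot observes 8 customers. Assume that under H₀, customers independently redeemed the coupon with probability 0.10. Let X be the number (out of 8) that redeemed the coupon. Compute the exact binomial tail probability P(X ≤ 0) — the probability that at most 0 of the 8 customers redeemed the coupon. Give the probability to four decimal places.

X ~ Binomial(n=8, p=0.10).
P(X ≤ 0) = C(8,0)·0.10^0·0.90^8.
= 0.430467 = 0.4305.

P = 0.4305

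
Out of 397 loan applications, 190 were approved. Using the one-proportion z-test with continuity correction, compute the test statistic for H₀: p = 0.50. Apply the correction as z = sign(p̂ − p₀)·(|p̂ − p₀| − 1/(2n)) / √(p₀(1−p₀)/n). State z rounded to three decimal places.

With x = 190 successes in n = 397, p̂ = 0.47859. p̂ − p₀ = -0.021411.
1/(2n) = 0.001259.
Corrected numerator: |-0.021411| − 0.001259 = 0.020152.
SE₀ = √(0.50·0.50/397) = 0.025094.
z = −0.020152/0.025094 = -0.803.

z = -0.803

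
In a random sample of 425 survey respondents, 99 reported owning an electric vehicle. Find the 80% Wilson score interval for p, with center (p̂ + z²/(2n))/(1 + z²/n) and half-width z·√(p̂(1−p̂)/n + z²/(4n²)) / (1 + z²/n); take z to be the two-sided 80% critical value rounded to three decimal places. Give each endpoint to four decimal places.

Here p̂ = 99/425 = 0.23294 and z = 1.282 (z² = 1.643524).
1 + z²/n = 1.003867.
Adjusted center: (0.23294 + z²/(2n))/1.003867 = 0.23397.
Radicand: p̂(1−p̂)/n + z²/(4n²) = 0.000420423 + 0.000002275 = 0.000422698.
Half-width = 1.282·√0.000422698/1.003867 = 0.02626.
Interval: 0.23397 ± 0.02626 → (0.2077, 0.2602).

(0.2077, 0.2602)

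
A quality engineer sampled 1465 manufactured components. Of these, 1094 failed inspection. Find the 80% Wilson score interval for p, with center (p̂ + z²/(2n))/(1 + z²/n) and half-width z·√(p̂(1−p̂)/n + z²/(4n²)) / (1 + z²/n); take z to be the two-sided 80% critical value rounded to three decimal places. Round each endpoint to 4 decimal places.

Here p̂ = 1094/1465 = 0.74676 and z = 1.282 (z² = 1.643524).
1 + z²/n = 1.001122.
Adjusted center: (0.74676 + z²/(2n))/1.001122 = 0.74648.
Radicand: p̂(1−p̂)/n + z²/(4n²) = 0.000129086 + 0.000000191 = 0.000129277.
Half-width = z·√(radicand)/denom = 1.282·0.011370/1.001122 = 0.01456.
So the interval runs from 0.7319 to 0.7610.

(0.7319, 0.7610)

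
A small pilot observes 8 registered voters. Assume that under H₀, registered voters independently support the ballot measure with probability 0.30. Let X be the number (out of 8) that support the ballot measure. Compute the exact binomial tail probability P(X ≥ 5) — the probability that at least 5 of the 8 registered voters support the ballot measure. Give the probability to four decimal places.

P = 0.0580

X is binomial with n = 8 and p = 0.30.
P(X ≥ 5) = C(8,5)·0.30^5·0.70^3 + C(8,6)·0.30^6·0.70^2 + C(8,7)·0.30^7·0.70^1 + C(8,8)·0.30^8·0.70^0.
= 0.046675 + 0.010002 + 0.001225 + 0.000066 = 0.0580.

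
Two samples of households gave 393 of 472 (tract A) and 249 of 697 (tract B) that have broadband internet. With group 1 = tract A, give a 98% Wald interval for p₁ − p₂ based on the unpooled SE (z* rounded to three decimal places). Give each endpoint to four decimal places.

(0.4172, 0.5335)

p̂₁ = 0.83263, p̂₂ = 0.35725, so the observed difference is 0.47538.
Unpooled SE = √(p̂₁(1−p̂₁)/n₁ + p̂₂(1−p̂₂)/n₂) = √(0.000295253 + 0.000329442) = 0.024994.
For 98% confidence, z* = 2.326. Margin of error = 0.05814.
So the interval runs from 0.4172 to 0.5335.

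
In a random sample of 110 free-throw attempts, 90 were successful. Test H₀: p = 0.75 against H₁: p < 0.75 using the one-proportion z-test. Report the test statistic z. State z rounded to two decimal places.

Sample proportion p̂ = 90/110 = 0.81818.
Null standard error: √(0.75·0.25/110) = √0.001704545 = 0.041286.
z = (0.81818 − 0.75)/0.041286 = 0.06818/0.041286 = 1.65.

z = 1.65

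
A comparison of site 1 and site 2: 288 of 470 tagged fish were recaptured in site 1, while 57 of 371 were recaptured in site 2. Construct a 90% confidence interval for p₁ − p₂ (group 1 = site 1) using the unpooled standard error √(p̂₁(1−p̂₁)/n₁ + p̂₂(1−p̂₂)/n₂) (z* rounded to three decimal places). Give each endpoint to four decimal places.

p̂₁ = 0.61277, p̂₂ = 0.15364, so the observed difference is 0.45913.
SE = √(0.000504859 + 0.000350496) = √0.000855355 = 0.029246.
For 90% confidence, z* = 1.645. Margin of error = 0.04811.
Interval: 0.45913 ± 0.04811 → (0.4110, 0.5072).

(0.4110, 0.5072)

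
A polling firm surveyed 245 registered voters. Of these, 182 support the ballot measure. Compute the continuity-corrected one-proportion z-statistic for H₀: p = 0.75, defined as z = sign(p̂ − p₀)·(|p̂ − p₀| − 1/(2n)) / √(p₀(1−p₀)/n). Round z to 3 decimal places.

Sample proportion p̂ = 182/245 = 0.74286. p̂ − p₀ = -0.007143.
1/(2n) = 0.002041.
Corrected numerator: |-0.007143| − 0.002041 = 0.005102.
Under H₀, SE = √(p₀(1−p₀)/n) = √(0.75·0.25/245) = √0.000765306 = 0.027664.
z = −0.005102/0.027664 = -0.184.

z = -0.184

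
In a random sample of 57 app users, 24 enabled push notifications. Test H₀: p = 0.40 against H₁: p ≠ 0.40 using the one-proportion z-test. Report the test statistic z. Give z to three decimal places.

With x = 24 successes in n = 57, p̂ = 0.42105.
Null standard error: √(0.40·0.60/57) = √0.004210526 = 0.064889.
z = (p̂ − p₀)/SE = (0.42105 − 0.40)/0.064889 = 0.324.

z = 0.324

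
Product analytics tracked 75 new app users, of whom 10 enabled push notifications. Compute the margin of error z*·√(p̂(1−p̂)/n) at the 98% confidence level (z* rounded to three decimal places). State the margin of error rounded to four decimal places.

ME = 0.0913

With x = 10 successes in n = 75, p̂ = 0.13333.
SE = √(p̂(1−p̂)/n) = √(0.115556/75) = 0.039252.
The 98% critical value is z* = 2.326.
Margin of error = z*·SE = 2.326 × 0.039252 = 0.0913.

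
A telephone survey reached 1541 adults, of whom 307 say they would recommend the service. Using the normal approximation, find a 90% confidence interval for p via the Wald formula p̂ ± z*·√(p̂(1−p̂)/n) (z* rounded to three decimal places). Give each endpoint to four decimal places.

(0.1825, 0.2160)

p̂ = 307/1541 = 0.19922.
SE(p̂) = √(0.19922·0.80078/1541) = 0.010175.
For 90% confidence, z* = 1.645.
Margin = 1.645·0.010175 = 0.01674.
Interval: 0.19922 ± 0.01674 → (0.1825, 0.2160).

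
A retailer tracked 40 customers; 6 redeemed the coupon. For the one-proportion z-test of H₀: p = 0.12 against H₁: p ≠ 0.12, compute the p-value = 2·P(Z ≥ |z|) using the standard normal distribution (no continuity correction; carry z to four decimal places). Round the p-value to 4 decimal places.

p-value = 0.5593

The sample proportion is 6/40 = 0.15000.
Under H₀, SE = √(p₀(1−p₀)/n) = √(0.12·0.88/40) = √0.002640000 = 0.051381.
z = (p̂ − p₀)/SE = (6/40 − 0.12)/0.051381 ≈ 0.5839.
From the standard normal, 2·P(Z ≥ |z|) = 0.5593.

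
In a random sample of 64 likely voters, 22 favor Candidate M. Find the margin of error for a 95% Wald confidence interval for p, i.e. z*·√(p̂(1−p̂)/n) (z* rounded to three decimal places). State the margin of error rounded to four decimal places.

The sample proportion is 22/64 = 0.34375.
SE(p̂) = √(0.34375·0.65625/64) = 0.059370.
The 95% critical value is z* = 1.960.
ME = 1.960·0.059370 = 0.1164.

ME = 0.1164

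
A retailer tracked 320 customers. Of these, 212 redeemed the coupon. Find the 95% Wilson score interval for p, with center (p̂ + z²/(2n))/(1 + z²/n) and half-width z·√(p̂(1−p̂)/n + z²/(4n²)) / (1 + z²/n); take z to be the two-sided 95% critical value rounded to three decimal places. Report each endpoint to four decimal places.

(0.6090, 0.7121)

p̂ = 212/320 = 0.66250; z = 1.960, so z² = 3.841600.
1 + z²/n = 1.012005.
Adjusted center: (0.66250 + z²/(2n))/1.012005 = 0.66057.
Radicand: p̂(1−p̂)/n + z²/(4n²) = 0.000698730 + 0.000009379 = 0.000708109.
Half-width = z·√(radicand)/denom = 1.960·0.026610/1.012005 = 0.05154.
So the interval runs from 0.6090 to 0.7121.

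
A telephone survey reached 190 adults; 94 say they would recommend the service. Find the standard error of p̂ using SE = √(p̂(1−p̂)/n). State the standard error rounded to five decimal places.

p̂ = 94/190 = 0.49474.
p̂(1−p̂) = 0.49474·0.50526 = 0.249972.
SE = √(0.249972/190) = √0.001315642 = 0.03627.

SE = 0.03627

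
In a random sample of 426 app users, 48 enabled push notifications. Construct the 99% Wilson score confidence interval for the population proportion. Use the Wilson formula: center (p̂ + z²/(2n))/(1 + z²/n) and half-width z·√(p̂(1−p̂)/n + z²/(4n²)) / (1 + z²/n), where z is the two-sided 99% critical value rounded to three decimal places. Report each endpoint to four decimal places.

(0.0790, 0.1582)

p̂ = 48/426 = 0.11268; z = 2.576, so z² = 6.635776.
1 + z²/n = 1.015577.
Adjusted center: (0.11268 + z²/(2n))/1.015577 = 0.11862.
Radicand: p̂(1−p̂)/n + z²/(4n²) = 0.000234695 + 0.000009141 = 0.000243836.
Half-width = z·√(radicand)/denom = 2.576·0.015615/1.015577 = 0.03961.
Interval: 0.11862 ± 0.03961 → (0.0790, 0.1582).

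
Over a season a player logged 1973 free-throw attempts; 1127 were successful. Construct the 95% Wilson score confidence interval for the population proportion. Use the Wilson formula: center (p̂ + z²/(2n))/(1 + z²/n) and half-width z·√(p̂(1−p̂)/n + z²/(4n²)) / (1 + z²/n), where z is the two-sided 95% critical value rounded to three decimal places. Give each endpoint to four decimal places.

Here p̂ = 1127/1973 = 0.57121 and z = 1.960 (z² = 3.841600).
1 + z²/n = 1.001947.
Adjusted center: (0.57121 + z²/(2n))/1.001947 = 0.57107.
Radicand: p̂(1−p̂)/n + z²/(4n²) = 0.000124140 + 0.000000247 = 0.000124387.
Half-width = 1.960·√0.000124387/1.001947 = 0.02182.
CI: 0.57107 ± 0.02182 = (0.5493, 0.5929).

(0.5493, 0.5929)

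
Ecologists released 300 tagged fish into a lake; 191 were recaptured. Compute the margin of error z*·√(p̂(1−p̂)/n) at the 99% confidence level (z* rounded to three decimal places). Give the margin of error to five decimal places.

The sample proportion is 191/300 = 0.63667.
SE(p̂) = √(0.63667·0.36333/300) = 0.027768.
z* = 2.576 at the 99% level.
So ME = 0.07153.

ME = 0.07153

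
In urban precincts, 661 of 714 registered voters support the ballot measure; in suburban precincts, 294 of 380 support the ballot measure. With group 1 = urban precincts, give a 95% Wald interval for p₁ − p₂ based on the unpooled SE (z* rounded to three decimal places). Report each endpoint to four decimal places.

(0.1058, 0.1983)

p̂₁ = 661/714 = 0.92577, p̂₂ = 294/380 = 0.77368; p̂₁ − p̂₂ = 0.15209.
SE = √(0.000096246 + 0.000460781) = √0.000557027 = 0.023601.
z* = 1.960 at the 95% level. Margin of error = 0.04626.
CI: 0.15209 ± 0.04626 = (0.1058, 0.1983).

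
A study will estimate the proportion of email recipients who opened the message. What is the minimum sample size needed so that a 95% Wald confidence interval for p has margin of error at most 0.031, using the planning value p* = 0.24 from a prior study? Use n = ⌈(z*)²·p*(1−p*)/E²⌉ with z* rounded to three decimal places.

For 95% confidence, z* = 1.960.
p*(1−p*) = 0.1824.
Required n before rounding: 3.841600 × 0.1824 / 0.031² = 729.144.
⌈729.144⌉ = 730.

n = 730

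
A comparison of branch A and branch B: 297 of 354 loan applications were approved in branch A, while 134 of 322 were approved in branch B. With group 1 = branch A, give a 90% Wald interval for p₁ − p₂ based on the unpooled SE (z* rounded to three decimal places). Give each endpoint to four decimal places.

(0.3674, 0.4783)

p̂₁ = 297/354 = 0.83898, p̂₂ = 134/322 = 0.41615; p̂₁ − p̂₂ = 0.42283.
Unpooled SE = √(p̂₁(1−p̂₁)/n₁ + p̂₂(1−p̂₂)/n₂) = √(0.000381612 + 0.000754562) = 0.033707.
For 90% confidence, z* = 1.645. Margin of error = 0.05545.
CI: 0.42283 ± 0.05545 = (0.3674, 0.4783).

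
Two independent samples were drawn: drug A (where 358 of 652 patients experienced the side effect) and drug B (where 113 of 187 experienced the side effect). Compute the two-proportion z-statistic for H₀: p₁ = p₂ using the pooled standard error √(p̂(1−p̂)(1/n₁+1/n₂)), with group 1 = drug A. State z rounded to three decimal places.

Sample proportions: p̂₁ = 358/652 = 0.54908 and p̂₂ = 113/187 = 0.60428.
Pooling: p̂ = 471/839 = 0.56138.
SE = √[p̂(1−p̂)(1/n₁+1/n₂)] = √[0.56138·0.43862·(1/652+1/187)] ≈ 0.041163.
z = -0.05520/0.041163 = -1.341.

z = -1.341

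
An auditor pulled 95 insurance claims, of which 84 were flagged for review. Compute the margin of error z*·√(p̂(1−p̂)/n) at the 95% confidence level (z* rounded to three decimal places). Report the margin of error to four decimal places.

ME = 0.0643

p̂ = 84/95 = 0.88421.
SE(p̂) = √(0.88421·0.11579/95) = 0.032828.
z* = 1.960 at the 95% level.
ME = 1.960·0.032828 = 0.0643.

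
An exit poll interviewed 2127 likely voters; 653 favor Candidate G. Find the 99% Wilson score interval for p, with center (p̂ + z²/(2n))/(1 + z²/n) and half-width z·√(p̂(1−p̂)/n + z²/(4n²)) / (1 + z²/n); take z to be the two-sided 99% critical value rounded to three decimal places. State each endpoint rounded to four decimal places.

p̂ = 653/2127 = 0.30701; z = 2.576, so z² = 6.635776.
1 + z²/n = 1.003120.
Adjusted center: (0.30701 + z²/(2n))/1.003120 = 0.30761.
Radicand: p̂(1−p̂)/n + z²/(4n²) = 0.000100025 + 0.000000367 = 0.000100392.
Half-width = z·√(radicand)/denom = 2.576·0.010020/1.003120 = 0.02573.
CI: 0.30761 ± 0.02573 = (0.2819, 0.3333).

(0.2819, 0.3333)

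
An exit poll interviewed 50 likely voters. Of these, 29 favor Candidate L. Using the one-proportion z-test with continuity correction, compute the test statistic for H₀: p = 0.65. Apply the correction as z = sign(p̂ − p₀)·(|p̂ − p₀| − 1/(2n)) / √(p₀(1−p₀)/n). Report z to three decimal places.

z = -0.889

Sample proportion p̂ = 29/50 = 0.58000. p̂ − p₀ = -0.070000.
1/(2n) = 0.010000.
Corrected numerator: |-0.070000| − 0.010000 = 0.060000.
Under H₀, SE = √(p₀(1−p₀)/n) = √(0.65·0.35/50) = √0.004550000 = 0.067454.
z = (−)0.060000/0.067454 = -0.889.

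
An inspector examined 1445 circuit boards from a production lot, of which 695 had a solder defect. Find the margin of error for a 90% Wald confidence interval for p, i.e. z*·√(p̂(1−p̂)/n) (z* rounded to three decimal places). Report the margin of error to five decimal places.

Sample proportion p̂ = 695/1445 = 0.48097.
SE(p̂) = √(0.48097·0.51903/1445) = 0.013144.
z* = 1.645 at the 90% level.
ME = 1.645·0.013144 = 0.02162.

ME = 0.02162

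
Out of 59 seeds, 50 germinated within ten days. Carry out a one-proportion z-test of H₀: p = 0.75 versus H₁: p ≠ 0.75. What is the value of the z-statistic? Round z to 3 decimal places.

Sample proportion p̂ = 50/59 = 0.84746.
Null standard error: √(0.75·0.25/59) = √0.003177966 = 0.056373.
Test statistic: z = 0.09746/0.056373 = 1.729.

z = 1.729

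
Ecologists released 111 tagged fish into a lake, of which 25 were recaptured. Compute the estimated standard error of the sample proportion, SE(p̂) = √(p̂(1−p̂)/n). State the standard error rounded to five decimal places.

The sample proportion is 25/111 = 0.22523.
p̂(1−p̂) = 0.22523·0.77477 = 0.174501.
SE = √(0.174501/111) = √0.001572081 = 0.03965.

SE = 0.03965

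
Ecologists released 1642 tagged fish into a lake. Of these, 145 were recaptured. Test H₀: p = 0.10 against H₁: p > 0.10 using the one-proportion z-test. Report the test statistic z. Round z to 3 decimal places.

Sample proportion p̂ = 145/1642 = 0.08831.
Under H₀, SE = √(p₀(1−p₀)/n) = √(0.10·0.90/1642) = √0.000054811 = 0.007403.
z = (0.08831 − 0.10)/0.007403 = -0.01169/0.007403 = -1.579.

z = -1.579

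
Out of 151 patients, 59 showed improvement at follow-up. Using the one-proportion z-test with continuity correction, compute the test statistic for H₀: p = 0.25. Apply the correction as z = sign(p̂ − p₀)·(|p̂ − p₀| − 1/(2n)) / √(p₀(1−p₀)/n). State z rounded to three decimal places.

z = 3.900

p̂ = 59/151 = 0.39073. p̂ − p₀ = 0.140728.
Continuity correction 1/(2n) = 1/302 = 0.003311.
Corrected numerator: |0.140728| − 0.003311 = 0.137417.
Under H₀, SE = √(p₀(1−p₀)/n) = √(0.25·0.75/151) = √0.001241722 = 0.035238.
z = (+)0.137417/0.035238 = 3.900.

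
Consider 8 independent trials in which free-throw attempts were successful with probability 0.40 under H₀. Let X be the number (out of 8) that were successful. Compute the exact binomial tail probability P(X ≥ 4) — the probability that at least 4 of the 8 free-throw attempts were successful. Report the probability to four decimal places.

X ~ Binomial(n=8, p=0.40).
P(X ≥ 4) = Σ_{j=4}^{8} C(8,j)·0.40^j·0.60^{8−j}.
= 0.232243 + 0.123863 + 0.041288 + 0.007864 + 0.000655 = 0.4059.

P = 0.4059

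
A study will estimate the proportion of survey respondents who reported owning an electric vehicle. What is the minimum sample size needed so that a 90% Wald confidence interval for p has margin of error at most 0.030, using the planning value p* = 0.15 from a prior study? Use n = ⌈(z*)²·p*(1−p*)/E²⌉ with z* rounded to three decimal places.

For 90% confidence, z* = 1.645.
p*(1−p*) = 0.1275.
Required n before rounding: 2.706025 × 0.1275 / 0.030² = 383.354.
Rounding up, n = 384.

n = 384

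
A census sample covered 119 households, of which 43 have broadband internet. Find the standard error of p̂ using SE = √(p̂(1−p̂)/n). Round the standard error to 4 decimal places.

SE = 0.0440

p̂ = 43/119 = 0.36134.
p̂(1−p̂) = 0.36134·0.63866 = 0.230773.
SE = √(0.230773/119) = √0.001939269 = 0.0440.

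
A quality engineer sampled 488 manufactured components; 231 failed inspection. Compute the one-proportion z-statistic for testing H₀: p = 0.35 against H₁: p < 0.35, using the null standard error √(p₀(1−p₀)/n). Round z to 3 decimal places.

z = 5.713

p̂ = 231/488 = 0.47336.
SE₀ = √(0.35·0.65/488) = 0.021591.
Test statistic: z = 0.12336/0.021591 = 5.713.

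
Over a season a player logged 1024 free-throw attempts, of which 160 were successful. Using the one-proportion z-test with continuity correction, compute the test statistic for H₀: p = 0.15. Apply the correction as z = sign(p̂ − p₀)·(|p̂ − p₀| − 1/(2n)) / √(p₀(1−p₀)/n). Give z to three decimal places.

With x = 160 successes in n = 1024, p̂ = 0.15625. p̂ − p₀ = 0.006250.
Continuity correction 1/(2n) = 1/2048 = 0.000488.
Corrected numerator: |0.006250| − 0.000488 = 0.005762.
Null standard error: √(0.15·0.85/1024) = √0.000124512 = 0.011158.
z = +0.005762/0.011158 = 0.516.

z = 0.516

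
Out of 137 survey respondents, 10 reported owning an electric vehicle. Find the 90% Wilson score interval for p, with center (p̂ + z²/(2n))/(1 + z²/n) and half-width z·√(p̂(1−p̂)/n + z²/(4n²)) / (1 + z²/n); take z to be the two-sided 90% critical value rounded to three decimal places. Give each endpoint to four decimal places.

Here p̂ = 10/137 = 0.07299 and z = 1.645 (z² = 2.706025).
Denominator 1 + z²/n = 1 + 2.706025/137 = 1.019752.
Adjusted center: (0.07299 + z²/(2n))/1.019752 = 0.08126.
Radicand: p̂(1−p̂)/n + z²/(4n²) = 0.000493903 + 0.000036044 = 0.000529947.
Half-width = z·√(radicand)/denom = 1.645·0.023021/1.019752 = 0.03714.
CI: 0.08126 ± 0.03714 = (0.0441, 0.1184).

(0.0441, 0.1184)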